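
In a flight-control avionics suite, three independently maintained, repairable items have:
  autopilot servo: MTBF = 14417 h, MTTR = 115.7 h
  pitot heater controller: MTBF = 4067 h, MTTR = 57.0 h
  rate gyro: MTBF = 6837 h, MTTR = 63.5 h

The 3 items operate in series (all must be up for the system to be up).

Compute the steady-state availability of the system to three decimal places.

0.969

A(autopilot servo) = MTBF/(MTBF+MTTR) = 14417/(14417+115.7) = 0.992039
A(pitot heater controller) = MTBF/(MTBF+MTTR) = 4067/(4067+57.0) = 0.986178
A(rate gyro) = MTBF/(MTBF+MTTR) = 6837/(6837+63.5) = 0.990798
Series availability: 0.992039 × 0.986178 × 0.990798 = 0.969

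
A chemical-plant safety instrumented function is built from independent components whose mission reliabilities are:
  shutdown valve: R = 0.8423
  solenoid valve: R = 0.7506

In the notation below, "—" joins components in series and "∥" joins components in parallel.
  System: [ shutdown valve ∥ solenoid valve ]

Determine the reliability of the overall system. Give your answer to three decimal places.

0.961

Parallel (shutdown valve and solenoid valve): 1 − (1 − 0.84230)(1 − 0.75060) = 0.961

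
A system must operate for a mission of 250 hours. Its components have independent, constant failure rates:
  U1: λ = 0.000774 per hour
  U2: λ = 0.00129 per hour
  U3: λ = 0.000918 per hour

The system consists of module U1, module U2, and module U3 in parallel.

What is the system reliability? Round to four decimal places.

R(U1) = exp(−0.000774 × 250) = 0.824070
R(U2) = exp(−0.00129 × 250) = 0.724336
R(U3) = exp(−0.000918 × 250) = 0.794931
Parallel (U1, U2, and U3): 1 − (1 − 0.824070)(1 − 0.724336)(1 − 0.794931) = 0.9901

0.9901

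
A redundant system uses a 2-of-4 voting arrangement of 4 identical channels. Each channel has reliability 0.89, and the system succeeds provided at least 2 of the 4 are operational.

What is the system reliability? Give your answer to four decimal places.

0.9951

R = Σ_{i=2}^{4} C(4,i) p^i (1−p)^{4−i} with p = 0.89
C(4,2)·0.89^2·0.11^2 = 0.057506
C(4,3)·0.89^3·0.11^1 = 0.310186
C(4,4)·0.89^4·0.11^0 = 0.627422
Sum = 0.9951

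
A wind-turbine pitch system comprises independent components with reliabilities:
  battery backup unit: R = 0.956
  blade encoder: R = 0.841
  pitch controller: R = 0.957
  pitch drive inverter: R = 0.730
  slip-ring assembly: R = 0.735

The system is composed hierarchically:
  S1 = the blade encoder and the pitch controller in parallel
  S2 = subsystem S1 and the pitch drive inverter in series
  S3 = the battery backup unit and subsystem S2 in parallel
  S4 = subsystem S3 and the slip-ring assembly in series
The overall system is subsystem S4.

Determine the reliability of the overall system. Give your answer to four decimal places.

Parallel (blade encoder and pitch controller): 1 − (1 − 0.841000)(1 − 0.957000) = 0.993163
Series ([0.993163] and pitch drive inverter): 0.993163 × 0.730000 = 0.725009
Parallel (battery backup unit and [0.725009]): 1 − (1 − 0.956000)(1 − 0.725009) = 0.987900
Series ([0.987900] and slip-ring assembly): 0.987900 × 0.735000 = 0.7261

0.7261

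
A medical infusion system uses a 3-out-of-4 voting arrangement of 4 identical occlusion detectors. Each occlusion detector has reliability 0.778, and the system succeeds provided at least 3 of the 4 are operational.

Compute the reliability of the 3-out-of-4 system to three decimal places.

0.785

R = Σ_{i=3}^{4} C(4,i) p^i (1−p)^{4−i} with p = 0.778
C(4,3)·0.778^3·0.222^1 = 0.41817
C(4,4)·0.778^4·0.222^0 = 0.36637
Sum = 0.785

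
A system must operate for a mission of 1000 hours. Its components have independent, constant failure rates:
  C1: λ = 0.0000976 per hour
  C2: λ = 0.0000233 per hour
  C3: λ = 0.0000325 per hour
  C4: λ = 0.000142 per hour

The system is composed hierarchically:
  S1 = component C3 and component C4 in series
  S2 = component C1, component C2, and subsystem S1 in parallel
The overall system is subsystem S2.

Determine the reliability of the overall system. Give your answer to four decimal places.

0.9997

R(C1) = exp(−0.0000976 × 1000) = 0.907012
R(C2) = exp(−0.0000233 × 1000) = 0.976969
R(C3) = exp(−0.0000325 × 1000) = 0.968022
R(C4) = exp(−0.000142 × 1000) = 0.867621
Series (C3 and C4): 0.968022 × 0.867621 = 0.839876
Parallel (C1, C2, and [0.839876]): 1 − (1 − 0.907012)(1 − 0.976969)(1 − 0.839876) = 0.9997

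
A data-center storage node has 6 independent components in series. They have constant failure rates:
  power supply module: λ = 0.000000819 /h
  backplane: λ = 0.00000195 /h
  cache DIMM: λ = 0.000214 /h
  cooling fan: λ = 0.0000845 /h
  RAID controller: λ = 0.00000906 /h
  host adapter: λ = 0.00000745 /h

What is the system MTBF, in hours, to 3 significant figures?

3150

Series of exponential components: λ_sys = Σ λ_i
λ_sys = 0.000000819 + 0.00000195 + 0.000214 + 0.0000845 + 0.00000906 + 0.00000745 = 3.1778e-04 /h
MTBF = 1 / λ_sys = 3150 h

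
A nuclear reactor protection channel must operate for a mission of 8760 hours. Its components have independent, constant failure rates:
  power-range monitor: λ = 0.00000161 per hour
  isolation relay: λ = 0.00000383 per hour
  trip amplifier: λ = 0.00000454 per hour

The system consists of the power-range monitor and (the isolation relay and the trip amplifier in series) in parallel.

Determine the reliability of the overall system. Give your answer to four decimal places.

0.9990

R(power-range monitor) = exp(−0.00000161 × 8760) = 0.985995
R(isolation relay) = exp(−0.00000383 × 8760) = 0.967006
R(trip amplifier) = exp(−0.00000454 × 8760) = 0.961010
Series (isolation relay and trip amplifier): 0.967006 × 0.961010 = 0.929302
Parallel (power-range monitor and [0.929302]): 1 − (1 − 0.985995)(1 − 0.929302) = 0.9990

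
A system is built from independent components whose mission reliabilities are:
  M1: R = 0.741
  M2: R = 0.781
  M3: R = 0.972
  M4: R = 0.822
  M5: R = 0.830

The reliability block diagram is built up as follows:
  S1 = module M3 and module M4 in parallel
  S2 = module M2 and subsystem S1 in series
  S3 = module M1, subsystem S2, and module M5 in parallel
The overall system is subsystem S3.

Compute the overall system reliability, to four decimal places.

0.9902

Parallel (M3 and M4): 1 − (1 − 0.972000)(1 − 0.822000) = 0.995016
Series (M2 and [0.995016]): 0.781000 × 0.995016 = 0.777107
Parallel (M1, [0.777107], and M5): 1 − (1 − 0.741000)(1 − 0.777107)(1 − 0.830000) = 0.9902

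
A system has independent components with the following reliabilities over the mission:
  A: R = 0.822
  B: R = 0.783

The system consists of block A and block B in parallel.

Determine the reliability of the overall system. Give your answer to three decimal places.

0.961

Parallel (A and B): 1 − (1 − 0.82200)(1 − 0.78300) = 0.961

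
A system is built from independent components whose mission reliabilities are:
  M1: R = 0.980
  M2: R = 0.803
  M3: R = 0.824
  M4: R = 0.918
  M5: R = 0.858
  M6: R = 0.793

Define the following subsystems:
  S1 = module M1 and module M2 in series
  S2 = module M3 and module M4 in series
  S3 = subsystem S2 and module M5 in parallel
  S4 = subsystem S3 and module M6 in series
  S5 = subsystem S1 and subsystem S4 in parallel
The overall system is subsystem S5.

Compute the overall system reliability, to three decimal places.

Series (M1 and M2): 0.98000 × 0.80300 = 0.78694
Series (M3 and M4): 0.82400 × 0.91800 = 0.75643
Parallel ([0.75643] and M5): 1 − (1 − 0.75643)(1 − 0.85800) = 0.96541
Series ([0.96541] and M6): 0.96541 × 0.79300 = 0.76557
Parallel ([0.78694] and [0.76557]): 1 − (1 − 0.78694)(1 − 0.76557) = 0.950

0.950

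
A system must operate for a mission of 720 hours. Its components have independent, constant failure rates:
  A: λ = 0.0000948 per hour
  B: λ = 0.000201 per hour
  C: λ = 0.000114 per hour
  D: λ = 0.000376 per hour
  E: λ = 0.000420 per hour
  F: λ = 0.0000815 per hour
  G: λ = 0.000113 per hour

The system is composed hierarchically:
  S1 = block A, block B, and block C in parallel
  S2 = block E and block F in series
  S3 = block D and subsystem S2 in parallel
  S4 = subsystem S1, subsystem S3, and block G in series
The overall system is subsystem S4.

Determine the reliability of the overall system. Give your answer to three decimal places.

R(A) = exp(−0.0000948 × 720) = 0.93402
R(B) = exp(−0.000201 × 720) = 0.86526
R(C) = exp(−0.000114 × 720) = 0.92120
R(D) = exp(−0.000376 × 720) = 0.76283
R(E) = exp(−0.000420 × 720) = 0.73904
R(F) = exp(−0.0000815 × 720) = 0.94301
R(G) = exp(−0.000113 × 720) = 0.92186
Parallel (A, B, and C): 1 − (1 − 0.93402)(1 − 0.86526)(1 − 0.92120) = 0.99930
Series (E and F): 0.73904 × 0.94301 = 0.69692
Parallel (D and [0.69692]): 1 − (1 − 0.76283)(1 − 0.69692) = 0.92812
Series ([0.99930], [0.92812], and G): 0.99930 × 0.92812 × 0.92186 = 0.855

0.855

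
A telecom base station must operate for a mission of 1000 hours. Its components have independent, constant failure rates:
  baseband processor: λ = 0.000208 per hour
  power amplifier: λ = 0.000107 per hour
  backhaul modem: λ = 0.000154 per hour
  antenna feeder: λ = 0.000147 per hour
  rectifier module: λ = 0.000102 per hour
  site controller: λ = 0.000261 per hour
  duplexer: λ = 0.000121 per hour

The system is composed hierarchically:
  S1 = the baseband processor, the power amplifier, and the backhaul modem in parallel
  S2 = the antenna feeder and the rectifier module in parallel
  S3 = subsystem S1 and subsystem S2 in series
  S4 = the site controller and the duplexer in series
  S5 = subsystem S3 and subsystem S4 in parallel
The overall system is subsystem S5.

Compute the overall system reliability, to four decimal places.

0.9949

R(baseband processor) = exp(−0.000208 × 1000) = 0.812207
R(power amplifier) = exp(−0.000107 × 1000) = 0.898526
R(backhaul modem) = exp(−0.000154 × 1000) = 0.857272
R(antenna feeder) = exp(−0.000147 × 1000) = 0.863294
R(rectifier module) = exp(−0.000102 × 1000) = 0.903030
R(site controller) = exp(−0.000261 × 1000) = 0.770281
R(duplexer) = exp(−0.000121 × 1000) = 0.886034
Parallel (baseband processor, power amplifier, and backhaul modem): 1 − (1 − 0.812207)(1 − 0.898526)(1 − 0.857272) = 0.997280
Parallel (antenna feeder and rectifier module): 1 − (1 − 0.863294)(1 − 0.903030) = 0.986744
Series ([0.997280] and [0.986744]): 0.997280 × 0.986744 = 0.984060
Series (site controller and duplexer): 0.770281 × 0.886034 = 0.682495
Parallel ([0.984060] and [0.682495]): 1 − (1 − 0.984060)(1 − 0.682495) = 0.9949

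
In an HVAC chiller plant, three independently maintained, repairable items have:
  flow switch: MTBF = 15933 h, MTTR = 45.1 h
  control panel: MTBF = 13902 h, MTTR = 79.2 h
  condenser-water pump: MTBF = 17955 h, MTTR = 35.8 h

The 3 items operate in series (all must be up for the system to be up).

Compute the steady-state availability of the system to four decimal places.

0.9896

A(flow switch) = MTBF/(MTBF+MTTR) = 15933/(15933+45.1) = 0.997177
A(control panel) = MTBF/(MTBF+MTTR) = 13902/(13902+79.2) = 0.994335
A(condenser-water pump) = MTBF/(MTBF+MTTR) = 17955/(17955+35.8) = 0.998010
Series availability: 0.997177 × 0.994335 × 0.998010 = 0.9896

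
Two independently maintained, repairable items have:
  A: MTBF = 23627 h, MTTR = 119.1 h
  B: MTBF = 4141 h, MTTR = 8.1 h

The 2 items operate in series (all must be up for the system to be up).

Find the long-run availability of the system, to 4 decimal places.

0.9930

A(A) = MTBF/(MTBF+MTTR) = 23627/(23627+119.1) = 0.994984
A(B) = MTBF/(MTBF+MTTR) = 4141/(4141+8.1) = 0.998048
Series availability: 0.994984 × 0.998048 = 0.9930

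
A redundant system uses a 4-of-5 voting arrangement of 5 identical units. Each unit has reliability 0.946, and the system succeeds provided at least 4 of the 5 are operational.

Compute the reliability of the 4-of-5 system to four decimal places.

0.9739

R = Σ_{i=4}^{5} C(5,i) p^i (1−p)^{5−i} with p = 0.946
C(5,4)·0.946^4·0.054^1 = 0.216236
C(5,5)·0.946^5·0.054^0 = 0.757627
Sum = 0.9739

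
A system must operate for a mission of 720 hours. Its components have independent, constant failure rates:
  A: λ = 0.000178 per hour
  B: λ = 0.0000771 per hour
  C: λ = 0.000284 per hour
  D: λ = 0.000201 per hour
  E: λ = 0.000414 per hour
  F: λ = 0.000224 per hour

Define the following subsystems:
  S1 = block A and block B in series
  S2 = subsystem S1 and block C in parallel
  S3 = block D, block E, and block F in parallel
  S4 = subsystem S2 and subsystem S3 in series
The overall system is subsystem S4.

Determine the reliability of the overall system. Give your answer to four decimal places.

0.9640

R(A) = exp(−0.000178 × 720) = 0.879713
R(B) = exp(−0.0000771 × 720) = 0.946001
R(C) = exp(−0.000284 × 720) = 0.815071
R(D) = exp(−0.000201 × 720) = 0.865265
R(E) = exp(−0.000414 × 720) = 0.742242
R(F) = exp(−0.000224 × 720) = 0.851054
Series (A and B): 0.879713 × 0.946001 = 0.832209
Parallel ([0.832209] and C): 1 − (1 − 0.832209)(1 − 0.815071) = 0.968971
Parallel (D, E, and F): 1 − (1 − 0.865265)(1 − 0.742242)(1 − 0.851054) = 0.994827
Series ([0.968971] and [0.994827]): 0.968971 × 0.994827 = 0.9640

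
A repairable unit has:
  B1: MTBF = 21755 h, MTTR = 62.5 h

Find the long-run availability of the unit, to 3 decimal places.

A(B1) = MTBF/(MTBF+MTTR) = 21755/(21755+62.5) = 0.997

0.997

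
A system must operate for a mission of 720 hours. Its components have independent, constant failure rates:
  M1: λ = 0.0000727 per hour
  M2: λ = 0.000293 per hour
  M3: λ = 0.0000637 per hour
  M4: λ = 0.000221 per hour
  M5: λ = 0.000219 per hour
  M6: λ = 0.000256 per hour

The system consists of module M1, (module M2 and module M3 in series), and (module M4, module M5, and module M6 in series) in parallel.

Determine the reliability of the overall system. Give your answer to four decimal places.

0.9954

R(M1) = exp(−0.0000727 × 720) = 0.949002
R(M2) = exp(−0.000293 × 720) = 0.809806
R(M3) = exp(−0.0000637 × 720) = 0.955172
R(M4) = exp(−0.000221 × 720) = 0.852894
R(M5) = exp(−0.000219 × 720) = 0.854123
R(M6) = exp(−0.000256 × 720) = 0.831670
Series (M2 and M3): 0.809806 × 0.955172 = 0.773504
Series (M4, M5, and M6): 0.852894 × 0.854123 × 0.831670 = 0.605852
Parallel (M1, [0.773504], and [0.605852]): 1 − (1 − 0.949002)(1 − 0.773504)(1 − 0.605852) = 0.9954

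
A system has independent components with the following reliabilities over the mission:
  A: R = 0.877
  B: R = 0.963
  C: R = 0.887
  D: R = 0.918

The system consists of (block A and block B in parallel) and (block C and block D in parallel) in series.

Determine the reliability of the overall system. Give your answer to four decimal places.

0.9862

Parallel (A and B): 1 − (1 − 0.877000)(1 − 0.963000) = 0.995449
Parallel (C and D): 1 − (1 − 0.887000)(1 − 0.918000) = 0.990734
Series ([0.995449] and [0.990734]): 0.995449 × 0.990734 = 0.9862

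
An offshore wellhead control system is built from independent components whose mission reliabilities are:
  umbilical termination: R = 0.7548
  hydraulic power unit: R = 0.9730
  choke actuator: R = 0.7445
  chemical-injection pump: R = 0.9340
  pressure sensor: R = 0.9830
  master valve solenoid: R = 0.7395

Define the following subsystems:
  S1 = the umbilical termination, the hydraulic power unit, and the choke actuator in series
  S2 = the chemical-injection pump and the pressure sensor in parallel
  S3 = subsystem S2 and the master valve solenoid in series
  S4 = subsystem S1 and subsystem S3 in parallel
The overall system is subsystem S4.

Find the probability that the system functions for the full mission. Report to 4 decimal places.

0.8816

Series (umbilical termination, hydraulic power unit, and choke actuator): 0.754800 × 0.973000 × 0.744500 = 0.546776
Parallel (chemical-injection pump and pressure sensor): 1 − (1 − 0.934000)(1 − 0.983000) = 0.998878
Series ([0.998878] and master valve solenoid): 0.998878 × 0.739500 = 0.738670
Parallel ([0.546776] and [0.738670]): 1 − (1 − 0.546776)(1 − 0.738670) = 0.8816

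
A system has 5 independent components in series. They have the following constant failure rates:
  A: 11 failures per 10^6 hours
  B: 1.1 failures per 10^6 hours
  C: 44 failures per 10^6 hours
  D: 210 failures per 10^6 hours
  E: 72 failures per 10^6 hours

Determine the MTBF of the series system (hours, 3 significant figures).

2960

Series of exponential components: λ_sys = Σ λ_i
λ_sys = 0.000011 + 0.0000011 + 0.000044 + 0.00021 + 0.000072 = 3.3810e-04 /h
MTBF = 1 / λ_sys = 2960 h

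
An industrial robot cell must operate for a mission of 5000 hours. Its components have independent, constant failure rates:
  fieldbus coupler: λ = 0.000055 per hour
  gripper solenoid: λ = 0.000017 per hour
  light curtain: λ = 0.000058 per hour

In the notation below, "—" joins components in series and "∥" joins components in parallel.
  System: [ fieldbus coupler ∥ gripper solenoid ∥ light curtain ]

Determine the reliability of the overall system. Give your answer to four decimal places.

0.9951

R(fieldbus coupler) = exp(−0.000055 × 5000) = 0.759572
R(gripper solenoid) = exp(−0.000017 × 5000) = 0.918512
R(light curtain) = exp(−0.000058 × 5000) = 0.748264
Parallel (fieldbus coupler, gripper solenoid, and light curtain): 1 − (1 − 0.759572)(1 − 0.918512)(1 − 0.748264) = 0.9951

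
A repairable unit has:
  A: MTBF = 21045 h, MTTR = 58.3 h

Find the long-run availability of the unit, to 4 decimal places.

0.9972

A(A) = MTBF/(MTBF+MTTR) = 21045/(21045+58.3) = 0.9972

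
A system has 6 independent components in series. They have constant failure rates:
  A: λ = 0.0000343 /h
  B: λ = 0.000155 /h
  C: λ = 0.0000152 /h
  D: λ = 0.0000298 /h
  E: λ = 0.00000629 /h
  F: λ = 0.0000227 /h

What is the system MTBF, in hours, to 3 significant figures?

Series of exponential components: λ_sys = Σ λ_i
λ_sys = 0.0000343 + 0.000155 + 0.0000152 + 0.0000298 + 0.00000629 + 0.0000227 = 2.6329e-04 /h
MTBF = 1 / λ_sys = 3800 h

3800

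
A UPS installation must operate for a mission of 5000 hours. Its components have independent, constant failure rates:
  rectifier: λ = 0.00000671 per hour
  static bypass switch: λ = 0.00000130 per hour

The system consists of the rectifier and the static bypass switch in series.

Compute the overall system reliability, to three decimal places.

0.961

R(rectifier) = exp(−0.00000671 × 5000) = 0.96701
R(static bypass switch) = exp(−0.00000130 × 5000) = 0.99352
Series (rectifier and static bypass switch): 0.96701 × 0.99352 = 0.961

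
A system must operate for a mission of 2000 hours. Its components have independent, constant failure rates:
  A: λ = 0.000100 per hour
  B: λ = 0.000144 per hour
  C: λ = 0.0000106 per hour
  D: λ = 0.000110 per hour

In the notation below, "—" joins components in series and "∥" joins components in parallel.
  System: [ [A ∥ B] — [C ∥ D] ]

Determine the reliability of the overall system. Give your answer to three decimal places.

0.951

R(A) = exp(−0.000100 × 2000) = 0.81873
R(B) = exp(−0.000144 × 2000) = 0.74976
R(C) = exp(−0.0000106 × 2000) = 0.97902
R(D) = exp(−0.000110 × 2000) = 0.80252
Parallel (A and B): 1 − (1 − 0.81873)(1 − 0.74976) = 0.95464
Parallel (C and D): 1 − (1 − 0.97902)(1 − 0.80252) = 0.99586
Series ([0.95464] and [0.99586]): 0.95464 × 0.99586 = 0.951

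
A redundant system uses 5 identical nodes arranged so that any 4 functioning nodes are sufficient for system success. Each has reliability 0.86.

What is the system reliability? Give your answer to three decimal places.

R = Σ_{i=4}^{5} C(5,i) p^i (1−p)^{5−i} with p = 0.86
C(5,4)·0.86^4·0.14^1 = 0.38291
C(5,5)·0.86^5·0.14^0 = 0.47043
Sum = 0.853

0.853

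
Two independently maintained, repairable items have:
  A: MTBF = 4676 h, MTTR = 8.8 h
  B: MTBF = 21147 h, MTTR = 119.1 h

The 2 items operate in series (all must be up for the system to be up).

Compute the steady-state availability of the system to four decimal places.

A(A) = MTBF/(MTBF+MTTR) = 4676/(4676+8.8) = 0.998122
A(B) = MTBF/(MTBF+MTTR) = 21147/(21147+119.1) = 0.994400
Series availability: 0.998122 × 0.994400 = 0.9925

0.9925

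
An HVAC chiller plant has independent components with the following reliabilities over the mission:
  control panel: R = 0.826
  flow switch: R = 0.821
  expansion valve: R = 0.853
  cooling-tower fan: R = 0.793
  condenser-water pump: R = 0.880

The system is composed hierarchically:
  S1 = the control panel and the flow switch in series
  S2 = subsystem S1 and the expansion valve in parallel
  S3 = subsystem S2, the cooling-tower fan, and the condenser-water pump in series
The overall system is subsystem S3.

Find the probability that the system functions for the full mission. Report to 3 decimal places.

Series (control panel and flow switch): 0.82600 × 0.82100 = 0.67815
Parallel ([0.67815] and expansion valve): 1 − (1 − 0.67815)(1 − 0.85300) = 0.95269
Series ([0.95269], cooling-tower fan, and condenser-water pump): 0.95269 × 0.79300 × 0.88000 = 0.665

0.665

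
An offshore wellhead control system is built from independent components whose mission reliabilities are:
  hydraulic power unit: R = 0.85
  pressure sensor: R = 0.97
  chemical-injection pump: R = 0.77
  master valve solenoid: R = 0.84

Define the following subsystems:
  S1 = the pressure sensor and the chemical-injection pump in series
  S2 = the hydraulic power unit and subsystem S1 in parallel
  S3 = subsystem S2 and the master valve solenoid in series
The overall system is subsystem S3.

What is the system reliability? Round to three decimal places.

Series (pressure sensor and chemical-injection pump): 0.97000 × 0.77000 = 0.74690
Parallel (hydraulic power unit and [0.74690]): 1 − (1 − 0.85000)(1 − 0.74690) = 0.96204
Series ([0.96204] and master valve solenoid): 0.96204 × 0.84000 = 0.808

0.808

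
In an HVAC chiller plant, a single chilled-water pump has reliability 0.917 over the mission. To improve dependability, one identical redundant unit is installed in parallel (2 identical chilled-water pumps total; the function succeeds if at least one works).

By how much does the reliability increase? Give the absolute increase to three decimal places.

0.076

R_before = 0.917
R_after = 1 − (1 − 0.917)^2 = 0.993
ΔR = 0.993 − 0.917 = 0.076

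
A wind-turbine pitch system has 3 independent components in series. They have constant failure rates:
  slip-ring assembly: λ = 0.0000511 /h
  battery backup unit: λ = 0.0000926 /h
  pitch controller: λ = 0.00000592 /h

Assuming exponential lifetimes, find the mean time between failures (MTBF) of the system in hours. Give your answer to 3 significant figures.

Series of exponential components: λ_sys = Σ λ_i
λ_sys = 0.0000511 + 0.0000926 + 0.00000592 = 1.4962e-04 /h
MTBF = 1 / λ_sys = 6680 h

6680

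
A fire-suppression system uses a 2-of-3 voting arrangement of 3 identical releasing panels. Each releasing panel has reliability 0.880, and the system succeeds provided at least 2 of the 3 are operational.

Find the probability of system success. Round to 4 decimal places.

R = Σ_{i=2}^{3} C(3,i) p^i (1−p)^{3−i} with p = 0.880
C(3,2)·0.880^2·0.120^1 = 0.278784
C(3,3)·0.880^3·0.120^0 = 0.681472
Sum = 0.9603

0.9603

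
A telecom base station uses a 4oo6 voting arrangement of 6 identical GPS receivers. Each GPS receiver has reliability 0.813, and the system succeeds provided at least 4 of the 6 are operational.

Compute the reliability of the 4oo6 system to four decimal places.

0.9164

R = Σ_{i=4}^{6} C(6,i) p^i (1−p)^{6−i} with p = 0.813
C(6,4)·0.813^4·0.187^2 = 0.229159
C(6,5)·0.813^5·0.187^1 = 0.398516
C(6,6)·0.813^6·0.187^0 = 0.288764
Sum = 0.9164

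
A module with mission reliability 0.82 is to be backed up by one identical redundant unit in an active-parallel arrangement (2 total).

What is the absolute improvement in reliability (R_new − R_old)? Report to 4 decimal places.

R_before = 0.82
R_after = 1 − (1 − 0.82)^2 = 0.9676
ΔR = 0.9676 − 0.82 = 0.1476

0.1476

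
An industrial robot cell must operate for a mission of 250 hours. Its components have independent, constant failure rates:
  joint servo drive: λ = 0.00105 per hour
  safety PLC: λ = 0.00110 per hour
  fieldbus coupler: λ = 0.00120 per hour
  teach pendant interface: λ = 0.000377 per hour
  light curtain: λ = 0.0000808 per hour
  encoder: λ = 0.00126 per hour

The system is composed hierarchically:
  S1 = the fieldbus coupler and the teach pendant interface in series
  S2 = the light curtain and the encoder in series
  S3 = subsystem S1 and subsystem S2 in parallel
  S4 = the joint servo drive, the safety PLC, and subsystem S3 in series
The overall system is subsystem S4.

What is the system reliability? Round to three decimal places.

R(joint servo drive) = exp(−0.00105 × 250) = 0.76913
R(safety PLC) = exp(−0.00110 × 250) = 0.75957
R(fieldbus coupler) = exp(−0.00120 × 250) = 0.74082
R(teach pendant interface) = exp(−0.000377 × 250) = 0.91006
R(light curtain) = exp(−0.0000808 × 250) = 0.98000
R(encoder) = exp(−0.00126 × 250) = 0.72979
Series (fieldbus coupler and teach pendant interface): 0.74082 × 0.91006 = 0.67419
Series (light curtain and encoder): 0.98000 × 0.72979 = 0.71519
Parallel ([0.67419] and [0.71519]): 1 − (1 − 0.67419)(1 − 0.71519) = 0.90721
Series (joint servo drive, safety PLC, and [0.90721]): 0.76913 × 0.75957 × 0.90721 = 0.530

0.530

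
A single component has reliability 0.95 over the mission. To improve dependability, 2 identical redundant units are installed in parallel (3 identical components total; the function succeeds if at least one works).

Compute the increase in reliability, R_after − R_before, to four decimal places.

R_before = 0.95
R_after = 1 − (1 − 0.95)^3 = 0.9999
ΔR = 0.9999 − 0.95 = 0.0499

0.0499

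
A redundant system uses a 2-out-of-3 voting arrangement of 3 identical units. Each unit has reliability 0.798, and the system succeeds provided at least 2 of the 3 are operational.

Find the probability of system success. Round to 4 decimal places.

R = Σ_{i=2}^{3} C(3,i) p^i (1−p)^{3−i} with p = 0.798
C(3,2)·0.798^2·0.202^1 = 0.385903
C(3,3)·0.798^3·0.202^0 = 0.508170
Sum = 0.8941

0.8941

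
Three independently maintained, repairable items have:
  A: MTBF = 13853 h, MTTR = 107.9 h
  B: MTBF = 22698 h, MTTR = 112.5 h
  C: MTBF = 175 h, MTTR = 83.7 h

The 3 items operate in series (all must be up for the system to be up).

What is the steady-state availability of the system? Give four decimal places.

A(A) = MTBF/(MTBF+MTTR) = 13853/(13853+107.9) = 0.992271
A(B) = MTBF/(MTBF+MTTR) = 22698/(22698+112.5) = 0.995068
A(C) = MTBF/(MTBF+MTTR) = 175/(175+83.7) = 0.676459
Series availability: 0.992271 × 0.995068 × 0.676459 = 0.6679

0.6679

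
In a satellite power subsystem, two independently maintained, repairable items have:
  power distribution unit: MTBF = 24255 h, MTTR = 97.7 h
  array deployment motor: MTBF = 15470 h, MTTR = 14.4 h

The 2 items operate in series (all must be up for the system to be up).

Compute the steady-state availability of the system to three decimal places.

0.995

A(power distribution unit) = MTBF/(MTBF+MTTR) = 24255/(24255+97.7) = 0.995988
A(array deployment motor) = MTBF/(MTBF+MTTR) = 15470/(15470+14.4) = 0.999070
Series availability: 0.995988 × 0.999070 = 0.995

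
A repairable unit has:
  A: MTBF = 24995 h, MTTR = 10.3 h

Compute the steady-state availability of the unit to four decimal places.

0.9996

A(A) = MTBF/(MTBF+MTTR) = 24995/(24995+10.3) = 0.9996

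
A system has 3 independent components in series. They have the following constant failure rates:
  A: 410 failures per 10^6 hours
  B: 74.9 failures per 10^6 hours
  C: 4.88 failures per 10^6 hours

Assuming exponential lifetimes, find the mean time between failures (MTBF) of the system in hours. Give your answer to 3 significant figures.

2040

Series of exponential components: λ_sys = Σ λ_i
λ_sys = 0.000410 + 0.0000749 + 0.00000488 = 4.8978e-04 /h
MTBF = 1 / λ_sys = 2040 h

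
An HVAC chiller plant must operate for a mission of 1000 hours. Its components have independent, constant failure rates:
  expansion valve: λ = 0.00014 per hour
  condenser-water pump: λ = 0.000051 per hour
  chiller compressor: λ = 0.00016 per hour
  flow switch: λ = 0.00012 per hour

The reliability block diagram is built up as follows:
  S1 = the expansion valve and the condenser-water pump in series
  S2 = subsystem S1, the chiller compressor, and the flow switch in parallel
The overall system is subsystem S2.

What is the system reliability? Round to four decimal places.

R(expansion valve) = exp(−0.00014 × 1000) = 0.869358
R(condenser-water pump) = exp(−0.000051 × 1000) = 0.950279
R(chiller compressor) = exp(−0.00016 × 1000) = 0.852144
R(flow switch) = exp(−0.00012 × 1000) = 0.886920
Series (expansion valve and condenser-water pump): 0.869358 × 0.950279 = 0.826133
Parallel ([0.826133], chiller compressor, and flow switch): 1 − (1 − 0.826133)(1 − 0.852144)(1 − 0.886920) = 0.9971

0.9971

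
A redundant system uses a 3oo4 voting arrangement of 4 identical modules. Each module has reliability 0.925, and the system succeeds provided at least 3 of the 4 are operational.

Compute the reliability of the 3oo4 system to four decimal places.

0.9695

R = Σ_{i=3}^{4} C(4,i) p^i (1−p)^{4−i} with p = 0.925
C(4,3)·0.925^3·0.075^1 = 0.237436
C(4,4)·0.925^4·0.075^0 = 0.732094
Sum = 0.9695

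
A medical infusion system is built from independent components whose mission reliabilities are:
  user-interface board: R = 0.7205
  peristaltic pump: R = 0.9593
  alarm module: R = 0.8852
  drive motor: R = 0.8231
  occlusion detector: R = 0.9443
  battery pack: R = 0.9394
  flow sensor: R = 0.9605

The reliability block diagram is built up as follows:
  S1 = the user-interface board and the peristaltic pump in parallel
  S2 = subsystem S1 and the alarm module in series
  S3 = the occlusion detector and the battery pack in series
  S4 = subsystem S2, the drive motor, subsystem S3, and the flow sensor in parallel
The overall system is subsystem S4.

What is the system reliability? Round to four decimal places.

Parallel (user-interface board and peristaltic pump): 1 − (1 − 0.720500)(1 − 0.959300) = 0.988624
Series ([0.988624] and alarm module): 0.988624 × 0.885200 = 0.875130
Series (occlusion detector and battery pack): 0.944300 × 0.939400 = 0.887075
Parallel ([0.875130], drive motor, [0.887075], and flow sensor): 1 − (1 − 0.875130)(1 − 0.823100)(1 − 0.887075)(1 − 0.960500) = 0.9999

0.9999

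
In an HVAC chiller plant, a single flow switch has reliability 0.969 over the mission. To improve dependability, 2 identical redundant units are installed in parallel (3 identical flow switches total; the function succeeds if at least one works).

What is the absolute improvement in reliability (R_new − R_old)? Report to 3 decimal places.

0.031

R_before = 0.969
R_after = 1 − (1 − 0.969)^3 = 1.000
ΔR = 1.000 − 0.969 = 0.031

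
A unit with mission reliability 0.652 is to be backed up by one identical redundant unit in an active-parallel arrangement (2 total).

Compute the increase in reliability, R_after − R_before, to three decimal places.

0.227

R_before = 0.652
R_after = 1 − (1 − 0.652)^2 = 0.879
ΔR = 0.879 − 0.652 = 0.227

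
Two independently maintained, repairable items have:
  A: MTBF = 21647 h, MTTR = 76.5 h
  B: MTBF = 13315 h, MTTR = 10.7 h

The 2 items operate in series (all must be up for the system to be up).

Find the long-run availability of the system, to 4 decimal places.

A(A) = MTBF/(MTBF+MTTR) = 21647/(21647+76.5) = 0.996478
A(B) = MTBF/(MTBF+MTTR) = 13315/(13315+10.7) = 0.999197
Series availability: 0.996478 × 0.999197 = 0.9957

0.9957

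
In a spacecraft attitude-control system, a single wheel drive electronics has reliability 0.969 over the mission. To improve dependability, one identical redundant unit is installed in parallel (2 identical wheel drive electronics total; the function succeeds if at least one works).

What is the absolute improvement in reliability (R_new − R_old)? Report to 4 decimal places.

0.0300

R_before = 0.969
R_after = 1 − (1 − 0.969)^2 = 0.9990
ΔR = 0.9990 − 0.969 = 0.0300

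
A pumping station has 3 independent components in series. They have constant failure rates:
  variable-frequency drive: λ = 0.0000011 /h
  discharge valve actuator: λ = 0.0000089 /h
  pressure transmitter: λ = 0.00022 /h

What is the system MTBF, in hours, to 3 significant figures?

Series of exponential components: λ_sys = Σ λ_i
λ_sys = 0.0000011 + 0.0000089 + 0.00022 = 2.3000e-04 /h
MTBF = 1 / λ_sys = 4350 h

4350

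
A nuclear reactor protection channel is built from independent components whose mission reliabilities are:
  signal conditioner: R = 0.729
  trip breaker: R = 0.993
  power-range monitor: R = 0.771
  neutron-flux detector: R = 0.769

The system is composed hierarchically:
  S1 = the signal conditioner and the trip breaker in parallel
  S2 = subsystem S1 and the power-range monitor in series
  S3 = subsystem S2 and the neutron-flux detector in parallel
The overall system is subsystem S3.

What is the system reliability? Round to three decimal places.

Parallel (signal conditioner and trip breaker): 1 − (1 − 0.72900)(1 − 0.99300) = 0.99810
Series ([0.99810] and power-range monitor): 0.99810 × 0.77100 = 0.76954
Parallel ([0.76954] and neutron-flux detector): 1 − (1 − 0.76954)(1 − 0.76900) = 0.947

0.947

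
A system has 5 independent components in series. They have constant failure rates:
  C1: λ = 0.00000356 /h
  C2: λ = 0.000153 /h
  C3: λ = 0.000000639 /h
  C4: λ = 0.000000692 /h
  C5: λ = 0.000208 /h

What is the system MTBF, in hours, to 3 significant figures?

Series of exponential components: λ_sys = Σ λ_i
λ_sys = 0.00000356 + 0.000153 + 0.000000639 + 0.000000692 + 0.000208 = 3.6589e-04 /h
MTBF = 1 / λ_sys = 2730 h

2730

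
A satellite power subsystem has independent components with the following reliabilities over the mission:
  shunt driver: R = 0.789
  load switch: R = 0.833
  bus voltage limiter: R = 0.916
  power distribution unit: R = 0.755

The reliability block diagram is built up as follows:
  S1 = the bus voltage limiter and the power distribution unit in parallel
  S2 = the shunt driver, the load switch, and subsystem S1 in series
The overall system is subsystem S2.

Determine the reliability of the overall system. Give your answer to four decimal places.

Parallel (bus voltage limiter and power distribution unit): 1 − (1 − 0.916000)(1 − 0.755000) = 0.979420
Series (shunt driver, load switch, and [0.979420]): 0.789000 × 0.833000 × 0.979420 = 0.6437

0.6437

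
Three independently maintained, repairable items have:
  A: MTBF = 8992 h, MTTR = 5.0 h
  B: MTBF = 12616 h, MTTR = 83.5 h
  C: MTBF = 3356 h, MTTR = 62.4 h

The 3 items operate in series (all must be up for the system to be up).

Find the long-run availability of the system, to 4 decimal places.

0.9747

A(A) = MTBF/(MTBF+MTTR) = 8992/(8992+5.0) = 0.999444
A(B) = MTBF/(MTBF+MTTR) = 12616/(12616+83.5) = 0.993425
A(C) = MTBF/(MTBF+MTTR) = 3356/(3356+62.4) = 0.981746
Series availability: 0.999444 × 0.993425 × 0.981746 = 0.9747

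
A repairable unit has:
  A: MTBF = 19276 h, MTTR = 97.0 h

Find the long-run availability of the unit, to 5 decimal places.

A(A) = MTBF/(MTBF+MTTR) = 19276/(19276+97.0) = 0.99499

0.99499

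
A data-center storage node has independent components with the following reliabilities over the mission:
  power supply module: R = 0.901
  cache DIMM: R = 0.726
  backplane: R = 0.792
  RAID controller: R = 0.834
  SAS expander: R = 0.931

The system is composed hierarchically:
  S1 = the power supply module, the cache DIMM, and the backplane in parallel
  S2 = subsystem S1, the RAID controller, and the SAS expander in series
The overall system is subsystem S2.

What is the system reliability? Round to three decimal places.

Parallel (power supply module, cache DIMM, and backplane): 1 − (1 − 0.90100)(1 − 0.72600)(1 − 0.79200) = 0.99436
Series ([0.99436], RAID controller, and SAS expander): 0.99436 × 0.83400 × 0.93100 = 0.772

0.772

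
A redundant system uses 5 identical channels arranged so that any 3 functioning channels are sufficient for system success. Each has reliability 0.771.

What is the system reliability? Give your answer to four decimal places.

0.9174

R = Σ_{i=3}^{5} C(5,i) p^i (1−p)^{5−i} with p = 0.771
C(5,3)·0.771^3·0.229^2 = 0.240344
C(5,4)·0.771^4·0.229^1 = 0.404597
C(5,5)·0.771^5·0.229^0 = 0.272441
Sum = 0.9174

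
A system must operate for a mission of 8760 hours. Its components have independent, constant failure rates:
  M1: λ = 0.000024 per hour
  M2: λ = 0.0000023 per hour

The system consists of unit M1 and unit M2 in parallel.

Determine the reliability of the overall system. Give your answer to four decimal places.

R(M1) = exp(−0.000024 × 8760) = 0.810390
R(M2) = exp(−0.0000023 × 8760) = 0.980054
Parallel (M1 and M2): 1 − (1 − 0.810390)(1 − 0.980054) = 0.9962

0.9962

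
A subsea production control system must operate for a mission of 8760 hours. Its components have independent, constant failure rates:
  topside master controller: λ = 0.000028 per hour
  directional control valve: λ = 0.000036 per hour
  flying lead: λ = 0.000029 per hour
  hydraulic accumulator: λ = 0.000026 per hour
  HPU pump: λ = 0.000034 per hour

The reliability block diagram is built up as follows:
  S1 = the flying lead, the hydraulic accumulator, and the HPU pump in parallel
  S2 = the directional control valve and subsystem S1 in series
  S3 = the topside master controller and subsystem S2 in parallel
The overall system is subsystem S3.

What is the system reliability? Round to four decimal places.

0.9393

R(topside master controller) = exp(−0.000028 × 8760) = 0.782485
R(directional control valve) = exp(−0.000036 × 8760) = 0.729526
R(flying lead) = exp(−0.000029 × 8760) = 0.775661
R(hydraulic accumulator) = exp(−0.000026 × 8760) = 0.796315
R(HPU pump) = exp(−0.000034 × 8760) = 0.742420
Parallel (flying lead, hydraulic accumulator, and HPU pump): 1 − (1 − 0.775661)(1 − 0.796315)(1 − 0.742420) = 0.988230
Series (directional control valve and [0.988230]): 0.729526 × 0.988230 = 0.720939
Parallel (topside master controller and [0.720939]): 1 − (1 − 0.782485)(1 − 0.720939) = 0.9393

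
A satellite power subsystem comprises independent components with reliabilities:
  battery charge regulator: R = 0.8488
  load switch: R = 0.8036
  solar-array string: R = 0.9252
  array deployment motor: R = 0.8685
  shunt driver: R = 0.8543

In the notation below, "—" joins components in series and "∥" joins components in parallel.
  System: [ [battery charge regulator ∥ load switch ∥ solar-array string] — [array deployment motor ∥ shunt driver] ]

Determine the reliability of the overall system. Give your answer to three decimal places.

0.979

Parallel (battery charge regulator, load switch, and solar-array string): 1 − (1 − 0.84880)(1 − 0.80360)(1 − 0.92520) = 0.99778
Parallel (array deployment motor and shunt driver): 1 − (1 − 0.86850)(1 − 0.85430) = 0.98084
Series ([0.99778] and [0.98084]): 0.99778 × 0.98084 = 0.979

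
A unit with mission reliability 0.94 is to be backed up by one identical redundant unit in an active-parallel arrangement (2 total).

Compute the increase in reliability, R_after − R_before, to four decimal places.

0.0564

R_before = 0.94
R_after = 1 − (1 − 0.94)^2 = 0.9964
ΔR = 0.9964 − 0.94 = 0.0564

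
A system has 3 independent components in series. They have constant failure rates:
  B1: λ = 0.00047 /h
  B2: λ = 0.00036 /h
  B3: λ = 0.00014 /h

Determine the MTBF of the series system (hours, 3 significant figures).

1030

Series of exponential components: λ_sys = Σ λ_i
λ_sys = 0.00047 + 0.00036 + 0.00014 = 9.7000e-04 /h
MTBF = 1 / λ_sys = 1030 h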